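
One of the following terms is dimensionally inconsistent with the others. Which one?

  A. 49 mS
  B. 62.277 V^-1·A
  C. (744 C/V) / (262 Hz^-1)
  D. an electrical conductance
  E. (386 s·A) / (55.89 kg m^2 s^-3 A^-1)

E.

Work out the base dimensions of each:
  A. S = Ω⁻¹ = kg⁻¹·m⁻²·s³·A²
  B. A·V⁻¹ = A·(J·C⁻¹)⁻¹ = kg⁻¹·m⁻²·s³·A²
  C. [kg⁻¹·m⁻²·s⁴·A²] / [s] = kg⁻¹·m⁻²·s³·A²
  D. [electrical conductance] = kg⁻¹·m⁻²·s³·A²
  E. [s·A] / [kg·m²·s⁻³·A⁻¹] = kg⁻¹·m⁻²·s⁴·A²
All reduce to kg⁻¹·m⁻²·s³·A² except E., which is kg⁻¹·m⁻²·s⁴·A².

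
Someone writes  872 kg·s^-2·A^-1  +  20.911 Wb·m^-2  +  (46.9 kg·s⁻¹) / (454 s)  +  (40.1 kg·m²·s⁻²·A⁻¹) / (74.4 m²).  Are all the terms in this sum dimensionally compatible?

Expand each in SI base units:
  872 kg·s^-2·A^-1:  kg·s⁻²·A⁻¹
  20.911 Wb·m^-2:  Wb·m⁻² = V·s·m⁻² = kg·s⁻²·A⁻¹
  (46.9 kg·s⁻¹) / (454 s):  [kg·s⁻¹] / [s] = kg·s⁻²
  (40.1 kg·m²·s⁻²·A⁻¹) / (74.4 m²):  [kg·m²·s⁻²·A⁻¹] / [m²] = kg·s⁻²·A⁻¹
The terms do not share a single dimension (kg·s⁻² vs kg·s⁻²·A⁻¹).

No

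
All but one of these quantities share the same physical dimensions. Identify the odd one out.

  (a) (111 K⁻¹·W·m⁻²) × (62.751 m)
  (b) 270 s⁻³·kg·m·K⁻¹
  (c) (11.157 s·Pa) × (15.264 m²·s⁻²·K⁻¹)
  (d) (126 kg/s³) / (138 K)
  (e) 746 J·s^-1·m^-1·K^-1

(d)

In SI base units:
  (a) [kg·s⁻³·K⁻¹] · [m] = kg·m·s⁻³·K⁻¹
  (b) kg·m·s⁻³·K⁻¹
  (c) [kg·m⁻¹·s⁻¹] · [m²·s⁻²·K⁻¹] = kg·m·s⁻³·K⁻¹
  (d) [kg·s⁻³] / [K] = kg·s⁻³·K⁻¹
  (e) J·s⁻¹·m⁻¹·K⁻¹ = N·m·s⁻¹·m⁻¹·K⁻¹ = kg·m·s⁻³·K⁻¹
All reduce to kg·m·s⁻³·K⁻¹ except (d), which is kg·s⁻³·K⁻¹.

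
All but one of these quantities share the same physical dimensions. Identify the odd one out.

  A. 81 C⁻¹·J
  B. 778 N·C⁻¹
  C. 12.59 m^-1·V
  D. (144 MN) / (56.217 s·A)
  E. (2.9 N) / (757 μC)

Reduce each to base SI dimensions:
  A. J·C⁻¹ = N·m·(s·A)⁻¹ = kg·m²·s⁻³·A⁻¹
  B. N·C⁻¹ = kg·m·s⁻²·(s·A)⁻¹ = kg·m·s⁻³·A⁻¹
  C. V·m⁻¹ = J·C⁻¹·m⁻¹ = kg·m·s⁻³·A⁻¹
  D. [kg·m·s⁻²] / [s·A] = kg·m·s⁻³·A⁻¹
  E. [kg·m·s⁻²] / [s·A] = kg·m·s⁻³·A⁻¹
All reduce to kg·m·s⁻³·A⁻¹ except A., which is kg·m²·s⁻³·A⁻¹.

A.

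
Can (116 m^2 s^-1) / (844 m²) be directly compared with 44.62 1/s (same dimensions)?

Yes

Expand each in SI base units:
  (116 m^2 s^-1) / (844 m²):  [m²·s⁻¹] / [m²] = s⁻¹
  44.62 1/s:  s⁻¹
Both are s⁻¹, so they have the same dimensions and can be added.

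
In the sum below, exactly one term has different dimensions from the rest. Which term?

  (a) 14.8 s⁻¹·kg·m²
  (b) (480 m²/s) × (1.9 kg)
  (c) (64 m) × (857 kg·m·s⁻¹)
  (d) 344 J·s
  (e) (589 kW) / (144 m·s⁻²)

(e)

Reduce each to base SI dimensions:
  (a) kg·m²·s⁻¹
  (b) [m²·s⁻¹] · [kg] = kg·m²·s⁻¹
  (c) [m] · [kg·m·s⁻¹] = kg·m²·s⁻¹
  (d) J·s = N·m·s = kg·m²·s⁻¹
  (e) [kg·m²·s⁻³] / [m·s⁻²] = kg·m·s⁻¹
All reduce to kg·m²·s⁻¹ except (e), which is kg·m·s⁻¹.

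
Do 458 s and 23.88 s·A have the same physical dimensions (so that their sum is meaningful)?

No

Reduce each to base SI dimensions:
  458 s:  s
  23.88 s·A:  A·s = s·A
s ≠ s·A, so they cannot be added.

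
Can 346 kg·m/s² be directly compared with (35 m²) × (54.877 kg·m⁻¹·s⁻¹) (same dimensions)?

Work out the base dimensions of each:
  346 kg·m/s²:  kg·m·s⁻²
  (35 m²) × (54.877 kg·m⁻¹·s⁻¹):  [m²] · [kg·m⁻¹·s⁻¹] = kg·m·s⁻¹
kg·m·s⁻² ≠ kg·m·s⁻¹, so they cannot be added.

No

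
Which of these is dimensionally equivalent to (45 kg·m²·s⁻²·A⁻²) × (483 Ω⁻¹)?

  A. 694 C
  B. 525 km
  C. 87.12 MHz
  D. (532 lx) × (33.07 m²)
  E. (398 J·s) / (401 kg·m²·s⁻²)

Reference: [kg·m²·s⁻²·A⁻²] · [kg⁻¹·m⁻²·s³·A²] = s.
Each option:
  A. C = s·A
  B. m
  C. Hz = s⁻¹
  D. [m⁻²·cd] · [m²] = cd
  E. [kg·m²·s⁻¹] / [kg·m²·s⁻²] = s  ← same
Only E. matches s.

E.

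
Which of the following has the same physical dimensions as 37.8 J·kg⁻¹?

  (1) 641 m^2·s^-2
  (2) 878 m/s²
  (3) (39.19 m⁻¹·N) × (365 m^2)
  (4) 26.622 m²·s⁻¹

(1)

Reference: J·kg⁻¹ = N·m·kg⁻¹ = m²·s⁻².
Each option:
  (1) m²·s⁻²  ← same
  (2) m·s⁻²
  (3) [kg·s⁻²] · [m²] = kg·m²·s⁻²
  (4) m²·s⁻¹
Only (1) matches m²·s⁻².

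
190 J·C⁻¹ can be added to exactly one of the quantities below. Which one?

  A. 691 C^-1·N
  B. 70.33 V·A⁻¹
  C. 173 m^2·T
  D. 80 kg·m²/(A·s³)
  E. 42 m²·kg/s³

Reference: J·C⁻¹ = N·m·(s·A)⁻¹ = kg·m²·s⁻³·A⁻¹.
Each option:
  A. N·C⁻¹ = kg·m·s⁻²·(s·A)⁻¹ = kg·m·s⁻³·A⁻¹
  B. V·A⁻¹ = J·C⁻¹·A⁻¹ = kg·m²·s⁻³·A⁻²
  C. T·m² = Wb·m⁻²·m² = kg·m²·s⁻²·A⁻¹
  D. kg·m²·s⁻³·A⁻¹  ← same
  E. kg·m²·s⁻³
Only D. matches kg·m²·s⁻³·A⁻¹.

D.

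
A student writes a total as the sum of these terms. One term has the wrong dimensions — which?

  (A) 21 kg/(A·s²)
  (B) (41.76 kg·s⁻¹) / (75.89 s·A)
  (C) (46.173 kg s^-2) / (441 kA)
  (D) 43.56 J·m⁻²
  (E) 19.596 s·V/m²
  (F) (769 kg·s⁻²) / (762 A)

(D)

Work out the base dimensions of each:
  (A) kg·s⁻²·A⁻¹
  (B) [kg·s⁻¹] / [s·A] = kg·s⁻²·A⁻¹
  (C) [kg·s⁻²] / [A] = kg·s⁻²·A⁻¹
  (D) J·m⁻² = N·m·m⁻² = kg·s⁻²
  (E) V·s·m⁻² = J·C⁻¹·s·m⁻² = kg·s⁻²·A⁻¹
  (F) [kg·s⁻²] / [A] = kg·s⁻²·A⁻¹
All reduce to kg·s⁻²·A⁻¹ except (D), which is kg·s⁻².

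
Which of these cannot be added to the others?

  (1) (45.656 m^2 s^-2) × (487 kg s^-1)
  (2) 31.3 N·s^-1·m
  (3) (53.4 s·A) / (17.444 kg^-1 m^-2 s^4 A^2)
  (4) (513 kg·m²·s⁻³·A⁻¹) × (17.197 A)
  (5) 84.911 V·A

Work out the base dimensions of each:
  (1) [m²·s⁻²] · [kg·s⁻¹] = kg·m²·s⁻³
  (2) N·m·s⁻¹ = kg·m·s⁻²·m·s⁻¹ = kg·m²·s⁻³
  (3) [s·A] / [kg⁻¹·m⁻²·s⁴·A²] = kg·m²·s⁻³·A⁻¹
  (4) [kg·m²·s⁻³·A⁻¹] · [A] = kg·m²·s⁻³
  (5) V·A = J·C⁻¹·A = kg·m²·s⁻³
All reduce to kg·m²·s⁻³ except (3), which is kg·m²·s⁻³·A⁻¹.

(3)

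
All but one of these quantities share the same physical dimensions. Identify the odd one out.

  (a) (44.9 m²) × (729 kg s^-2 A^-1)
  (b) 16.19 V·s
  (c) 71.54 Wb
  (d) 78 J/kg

Expand each in SI base units:
  (a) [m²] · [kg·s⁻²·A⁻¹] = kg·m²·s⁻²·A⁻¹
  (b) V·s = J·C⁻¹·s = kg·m²·s⁻²·A⁻¹
  (c) Wb = V·s = kg·m²·s⁻²·A⁻¹
  (d) J·kg⁻¹ = N·m·kg⁻¹ = m²·s⁻²
All reduce to kg·m²·s⁻²·A⁻¹ except (d), which is m²·s⁻².

(d)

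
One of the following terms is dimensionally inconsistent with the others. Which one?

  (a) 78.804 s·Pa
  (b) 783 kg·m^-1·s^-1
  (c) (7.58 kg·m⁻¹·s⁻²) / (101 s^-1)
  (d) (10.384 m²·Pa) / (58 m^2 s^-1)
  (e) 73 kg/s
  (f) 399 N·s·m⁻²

(e)

Work out the base dimensions of each:
  (a) Pa·s = N·m⁻²·s = kg·m⁻¹·s⁻¹
  (b) kg·m⁻¹·s⁻¹
  (c) [kg·m⁻¹·s⁻²] / [s⁻¹] = kg·m⁻¹·s⁻¹
  (d) [kg·m·s⁻²] / [m²·s⁻¹] = kg·m⁻¹·s⁻¹
  (e) kg·s⁻¹
  (f) N·s·m⁻² = kg·m·s⁻²·s·m⁻² = kg·m⁻¹·s⁻¹
All reduce to kg·m⁻¹·s⁻¹ except (e), which is kg·s⁻¹.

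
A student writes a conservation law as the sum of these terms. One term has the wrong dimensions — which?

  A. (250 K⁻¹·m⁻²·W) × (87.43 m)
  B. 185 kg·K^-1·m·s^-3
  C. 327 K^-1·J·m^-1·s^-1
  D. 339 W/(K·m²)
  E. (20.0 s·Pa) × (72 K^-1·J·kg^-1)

Dimensions:
  A. [kg·s⁻³·K⁻¹] · [m] = kg·m·s⁻³·K⁻¹
  B. kg·m·s⁻³·K⁻¹
  C. J·s⁻¹·m⁻¹·K⁻¹ = N·m·s⁻¹·m⁻¹·K⁻¹ = kg·m·s⁻³·K⁻¹
  D. W·m⁻²·K⁻¹ = J·s⁻¹·m⁻²·K⁻¹ = kg·s⁻³·K⁻¹
  E. [kg·m⁻¹·s⁻¹] · [m²·s⁻²·K⁻¹] = kg·m·s⁻³·K⁻¹
All reduce to kg·m·s⁻³·K⁻¹ except D., which is kg·s⁻³·K⁻¹.

D.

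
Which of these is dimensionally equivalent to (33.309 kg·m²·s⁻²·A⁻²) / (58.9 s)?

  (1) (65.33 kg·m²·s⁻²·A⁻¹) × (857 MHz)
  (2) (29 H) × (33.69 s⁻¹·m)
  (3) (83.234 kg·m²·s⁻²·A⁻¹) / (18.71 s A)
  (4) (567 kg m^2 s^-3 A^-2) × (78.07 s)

Reference: [kg·m²·s⁻²·A⁻²] / [s] = kg·m²·s⁻³·A⁻².
Each option:
  (1) [kg·m²·s⁻²·A⁻¹] · [s⁻¹] = kg·m²·s⁻³·A⁻¹
  (2) [kg·m²·s⁻²·A⁻²] · [m·s⁻¹] = kg·m³·s⁻³·A⁻²
  (3) [kg·m²·s⁻²·A⁻¹] / [s·A] = kg·m²·s⁻³·A⁻²  ← same
  (4) [kg·m²·s⁻³·A⁻²] · [s] = kg·m²·s⁻²·A⁻²
Only (3) matches kg·m²·s⁻³·A⁻².

(3)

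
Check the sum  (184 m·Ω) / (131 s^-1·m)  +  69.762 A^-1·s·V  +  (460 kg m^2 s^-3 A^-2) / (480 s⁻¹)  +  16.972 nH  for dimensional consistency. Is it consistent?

Work out the base dimensions of each:
  (184 m·Ω) / (131 s^-1·m):  [kg·m³·s⁻³·A⁻²] / [m·s⁻¹] = kg·m²·s⁻²·A⁻²
  69.762 A^-1·s·V:  V·s·A⁻¹ = J·C⁻¹·s·A⁻¹ = kg·m²·s⁻²·A⁻²
  (460 kg m^2 s^-3 A^-2) / (480 s⁻¹):  [kg·m²·s⁻³·A⁻²] / [s⁻¹] = kg·m²·s⁻²·A⁻²
  16.972 nH:  H = V·s·A⁻¹ = kg·m²·s⁻²·A⁻²
Every term reduces to kg·m²·s⁻²·A⁻².

Yes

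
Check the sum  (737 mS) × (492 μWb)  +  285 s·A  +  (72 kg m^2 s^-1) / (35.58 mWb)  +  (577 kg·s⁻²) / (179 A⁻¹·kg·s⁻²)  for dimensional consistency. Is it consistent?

No

Work out the base dimensions of each:
  (737 mS) × (492 μWb):  [kg⁻¹·m⁻²·s³·A²] · [kg·m²·s⁻²·A⁻¹] = s·A
  285 s·A:  A·s = s·A
  (72 kg m^2 s^-1) / (35.58 mWb):  [kg·m²·s⁻¹] / [kg·m²·s⁻²·A⁻¹] = s·A
  (577 kg·s⁻²) / (179 A⁻¹·kg·s⁻²):  [kg·s⁻²] / [kg·s⁻²·A⁻¹] = A
The terms do not share a single dimension (A vs s·A).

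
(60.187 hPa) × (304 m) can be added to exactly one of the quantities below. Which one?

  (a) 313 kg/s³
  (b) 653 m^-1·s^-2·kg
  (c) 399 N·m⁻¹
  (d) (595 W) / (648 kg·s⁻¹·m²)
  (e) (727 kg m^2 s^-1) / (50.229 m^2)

(c)

Reference: [kg·m⁻¹·s⁻²] · [m] = kg·s⁻².
Each option:
  (a) kg·s⁻³
  (b) kg·m⁻¹·s⁻²
  (c) N·m⁻¹ = kg·m·s⁻²·m⁻¹ = kg·s⁻²  ← same
  (d) [kg·m²·s⁻³] / [kg·m²·s⁻¹] = s⁻²
  (e) [kg·m²·s⁻¹] / [m²] = kg·s⁻¹
Only (c) matches kg·s⁻².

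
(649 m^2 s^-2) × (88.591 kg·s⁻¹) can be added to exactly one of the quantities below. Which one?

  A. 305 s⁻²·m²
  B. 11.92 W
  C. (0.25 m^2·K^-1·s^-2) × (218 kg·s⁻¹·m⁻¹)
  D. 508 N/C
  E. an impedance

Reference: [m²·s⁻²] · [kg·s⁻¹] = kg·m²·s⁻³.
Each option:
  A. m²·s⁻²
  B. W = J·s⁻¹ = kg·m²·s⁻³  ← same
  C. [m²·s⁻²·K⁻¹] · [kg·m⁻¹·s⁻¹] = kg·m·s⁻³·K⁻¹
  D. N·C⁻¹ = kg·m·s⁻²·(s·A)⁻¹ = kg·m·s⁻³·A⁻¹
  E. [impedance] = kg·m²·s⁻³·A⁻²
Only B. matches kg·m²·s⁻³.

B.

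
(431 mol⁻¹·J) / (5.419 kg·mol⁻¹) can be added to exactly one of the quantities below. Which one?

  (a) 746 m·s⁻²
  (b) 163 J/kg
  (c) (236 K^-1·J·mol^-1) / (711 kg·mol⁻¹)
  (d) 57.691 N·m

Reference: [kg·m²·s⁻²·mol⁻¹] / [kg·mol⁻¹] = m²·s⁻².
Each option:
  (a) m·s⁻²
  (b) J·kg⁻¹ = N·m·kg⁻¹ = m²·s⁻²  ← same
  (c) [kg·m²·s⁻²·K⁻¹·mol⁻¹] / [kg·mol⁻¹] = m²·s⁻²·K⁻¹
  (d) N·m = kg·m·s⁻²·m = kg·m²·s⁻²
Only (b) matches m²·s⁻².

(b)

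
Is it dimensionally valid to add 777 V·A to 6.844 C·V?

No

Work out the base dimensions of each:
  777 V·A:  V·A = J·C⁻¹·A = kg·m²·s⁻³
  6.844 C·V:  C·V = s·A·J·C⁻¹ = kg·m²·s⁻²
kg·m²·s⁻³ ≠ kg·m²·s⁻², so they cannot be added.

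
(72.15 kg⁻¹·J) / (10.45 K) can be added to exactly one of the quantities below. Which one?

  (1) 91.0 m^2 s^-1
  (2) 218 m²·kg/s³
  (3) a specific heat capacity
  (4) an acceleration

(3)

Reference: [m²·s⁻²] / [K] = m²·s⁻²·K⁻¹.
Each option:
  (1) m²·s⁻¹
  (2) kg·m²·s⁻³
  (3) [specific heat capacity] = m²·s⁻²·K⁻¹  ← same
  (4) [acceleration] = m·s⁻²
Only (3) matches m²·s⁻²·K⁻¹.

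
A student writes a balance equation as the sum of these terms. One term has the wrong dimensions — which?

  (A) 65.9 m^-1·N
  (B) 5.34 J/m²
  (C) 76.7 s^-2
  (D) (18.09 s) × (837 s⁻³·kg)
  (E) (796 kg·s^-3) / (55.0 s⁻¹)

(C)

Dimensions:
  (A) N·m⁻¹ = kg·m·s⁻²·m⁻¹ = kg·s⁻²
  (B) J·m⁻² = N·m·m⁻² = kg·s⁻²
  (C) s⁻²
  (D) [s] · [kg·s⁻³] = kg·s⁻²
  (E) [kg·s⁻³] / [s⁻¹] = kg·s⁻²
All reduce to kg·s⁻² except (C), which is s⁻².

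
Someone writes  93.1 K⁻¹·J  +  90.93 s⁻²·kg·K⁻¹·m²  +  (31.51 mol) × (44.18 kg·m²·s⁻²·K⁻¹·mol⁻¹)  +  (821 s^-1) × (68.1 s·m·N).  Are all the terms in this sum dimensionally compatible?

No

In SI base units:
  93.1 K⁻¹·J:  J·K⁻¹ = N·m·K⁻¹ = kg·m²·s⁻²·K⁻¹
  90.93 s⁻²·kg·K⁻¹·m²:  kg·m²·s⁻²·K⁻¹
  (31.51 mol) × (44.18 kg·m²·s⁻²·K⁻¹·mol⁻¹):  [mol] · [kg·m²·s⁻²·K⁻¹·mol⁻¹] = kg·m²·s⁻²·K⁻¹
  (821 s^-1) × (68.1 s·m·N):  [s⁻¹] · [kg·m²·s⁻¹] = kg·m²·s⁻²
The terms do not share a single dimension (kg·m²·s⁻² vs kg·m²·s⁻²·K⁻¹).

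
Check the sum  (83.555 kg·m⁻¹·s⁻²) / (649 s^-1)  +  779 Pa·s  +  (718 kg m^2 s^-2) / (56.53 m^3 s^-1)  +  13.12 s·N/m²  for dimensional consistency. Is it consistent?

Expand each in SI base units:
  (83.555 kg·m⁻¹·s⁻²) / (649 s^-1):  [kg·m⁻¹·s⁻²] / [s⁻¹] = kg·m⁻¹·s⁻¹
  779 Pa·s:  Pa·s = N·m⁻²·s = kg·m⁻¹·s⁻¹
  (718 kg m^2 s^-2) / (56.53 m^3 s^-1):  [kg·m²·s⁻²] / [m³·s⁻¹] = kg·m⁻¹·s⁻¹
  13.12 s·N/m²:  N·s·m⁻² = kg·m·s⁻²·s·m⁻² = kg·m⁻¹·s⁻¹
Every term reduces to kg·m⁻¹·s⁻¹.

Yes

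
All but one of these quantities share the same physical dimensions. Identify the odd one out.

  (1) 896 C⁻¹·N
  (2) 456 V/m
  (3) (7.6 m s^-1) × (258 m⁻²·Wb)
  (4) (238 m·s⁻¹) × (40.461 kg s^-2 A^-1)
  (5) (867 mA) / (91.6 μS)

(5)

Dimensions:
  (1) N·C⁻¹ = kg·m·s⁻²·(s·A)⁻¹ = kg·m·s⁻³·A⁻¹
  (2) V·m⁻¹ = J·C⁻¹·m⁻¹ = kg·m·s⁻³·A⁻¹
  (3) [m·s⁻¹] · [kg·s⁻²·A⁻¹] = kg·m·s⁻³·A⁻¹
  (4) [m·s⁻¹] · [kg·s⁻²·A⁻¹] = kg·m·s⁻³·A⁻¹
  (5) [A] / [kg⁻¹·m⁻²·s³·A²] = kg·m²·s⁻³·A⁻¹
All reduce to kg·m·s⁻³·A⁻¹ except (5), which is kg·m²·s⁻³·A⁻¹.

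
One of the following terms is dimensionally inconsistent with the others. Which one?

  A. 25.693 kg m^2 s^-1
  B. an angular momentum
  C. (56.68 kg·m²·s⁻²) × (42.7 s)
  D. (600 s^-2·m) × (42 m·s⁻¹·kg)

D.

Expand each in SI base units:
  A. kg·m²·s⁻¹
  B. [angular momentum] = kg·m²·s⁻¹
  C. [kg·m²·s⁻²] · [s] = kg·m²·s⁻¹
  D. [m·s⁻²] · [kg·m·s⁻¹] = kg·m²·s⁻³
All reduce to kg·m²·s⁻¹ except D., which is kg·m²·s⁻³.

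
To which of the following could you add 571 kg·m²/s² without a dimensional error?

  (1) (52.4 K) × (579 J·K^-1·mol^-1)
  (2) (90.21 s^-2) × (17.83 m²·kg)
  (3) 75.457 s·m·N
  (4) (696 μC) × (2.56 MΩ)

Reference: kg·m²·s⁻².
Each option:
  (1) [K] · [kg·m²·s⁻²·K⁻¹·mol⁻¹] = kg·m²·s⁻²·mol⁻¹
  (2) [s⁻²] · [kg·m²] = kg·m²·s⁻²  ← same
  (3) N·m·s = kg·m·s⁻²·m·s = kg·m²·s⁻¹
  (4) [s·A] · [kg·m²·s⁻³·A⁻²] = kg·m²·s⁻²·A⁻¹
Only (2) matches kg·m²·s⁻².

(2)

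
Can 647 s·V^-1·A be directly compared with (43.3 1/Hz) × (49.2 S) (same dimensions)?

Reduce each to base SI dimensions:
  647 s·V^-1·A:  A·s·V⁻¹ = A·s·(J·C⁻¹)⁻¹ = kg⁻¹·m⁻²·s⁴·A²
  (43.3 1/Hz) × (49.2 S):  [s] · [kg⁻¹·m⁻²·s³·A²] = kg⁻¹·m⁻²·s⁴·A²
Both are kg⁻¹·m⁻²·s⁴·A², so they have the same dimensions and can be added.

Yes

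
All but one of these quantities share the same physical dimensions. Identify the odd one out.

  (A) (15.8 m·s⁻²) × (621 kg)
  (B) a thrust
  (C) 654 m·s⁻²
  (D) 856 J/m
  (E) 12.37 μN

(C)

Work out the base dimensions of each:
  (A) [m·s⁻²] · [kg] = kg·m·s⁻²
  (B) [thrust] = kg·m·s⁻²
  (C) m·s⁻²
  (D) J·m⁻¹ = N·m·m⁻¹ = kg·m·s⁻²
  (E) N = kg·m·s⁻²
All reduce to kg·m·s⁻² except (C), which is m·s⁻².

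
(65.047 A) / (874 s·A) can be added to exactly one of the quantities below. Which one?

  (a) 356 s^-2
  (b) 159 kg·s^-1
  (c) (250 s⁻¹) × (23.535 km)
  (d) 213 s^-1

Reference: [A] / [s·A] = s⁻¹.
Each option:
  (a) s⁻²
  (b) kg·s⁻¹
  (c) [s⁻¹] · [m] = m·s⁻¹
  (d) s⁻¹  ← same
Only (d) matches s⁻¹.

(d)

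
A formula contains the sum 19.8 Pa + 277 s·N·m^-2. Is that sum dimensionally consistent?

In SI base units:
  19.8 Pa:  Pa = N·m⁻² = kg·m⁻¹·s⁻²
  277 s·N·m^-2:  N·s·m⁻² = kg·m·s⁻²·s·m⁻² = kg·m⁻¹·s⁻¹
kg·m⁻¹·s⁻² ≠ kg·m⁻¹·s⁻¹, so they cannot be added.

No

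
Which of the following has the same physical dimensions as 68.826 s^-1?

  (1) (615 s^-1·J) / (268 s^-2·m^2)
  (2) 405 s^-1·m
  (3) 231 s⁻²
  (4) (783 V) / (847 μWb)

Reference: s⁻¹.
Each option:
  (1) [kg·m²·s⁻³] / [m²·s⁻²] = kg·s⁻¹
  (2) m·s⁻¹
  (3) s⁻²
  (4) [kg·m²·s⁻³·A⁻¹] / [kg·m²·s⁻²·A⁻¹] = s⁻¹  ← same
Only (4) matches s⁻¹.

(4)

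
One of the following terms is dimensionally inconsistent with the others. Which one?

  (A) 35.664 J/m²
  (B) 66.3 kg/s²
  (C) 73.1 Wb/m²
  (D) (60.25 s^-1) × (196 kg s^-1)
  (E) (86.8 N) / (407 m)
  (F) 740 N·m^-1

In SI base units:
  (A) J·m⁻² = N·m·m⁻² = kg·s⁻²
  (B) kg·s⁻²
  (C) Wb·m⁻² = V·s·m⁻² = kg·s⁻²·A⁻¹
  (D) [s⁻¹] · [kg·s⁻¹] = kg·s⁻²
  (E) [kg·m·s⁻²] / [m] = kg·s⁻²
  (F) N·m⁻¹ = kg·m·s⁻²·m⁻¹ = kg·s⁻²
All reduce to kg·s⁻² except (C), which is kg·s⁻²·A⁻¹.

(C)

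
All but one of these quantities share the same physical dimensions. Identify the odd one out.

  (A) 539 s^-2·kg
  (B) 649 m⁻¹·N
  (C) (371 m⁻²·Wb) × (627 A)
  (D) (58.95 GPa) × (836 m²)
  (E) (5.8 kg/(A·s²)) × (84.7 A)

(D)

In SI base units:
  (A) kg·s⁻²
  (B) N·m⁻¹ = kg·m·s⁻²·m⁻¹ = kg·s⁻²
  (C) [kg·s⁻²·A⁻¹] · [A] = kg·s⁻²
  (D) [kg·m⁻¹·s⁻²] · [m²] = kg·m·s⁻²
  (E) [kg·s⁻²·A⁻¹] · [A] = kg·s⁻²
All reduce to kg·s⁻² except (D), which is kg·m·s⁻².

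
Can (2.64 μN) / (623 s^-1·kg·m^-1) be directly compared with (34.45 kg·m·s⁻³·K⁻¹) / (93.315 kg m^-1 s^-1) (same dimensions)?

No

Reduce each to base SI dimensions:
  (2.64 μN) / (623 s^-1·kg·m^-1):  [kg·m·s⁻²] / [kg·m⁻¹·s⁻¹] = m²·s⁻¹
  (34.45 kg·m·s⁻³·K⁻¹) / (93.315 kg m^-1 s^-1):  [kg·m·s⁻³·K⁻¹] / [kg·m⁻¹·s⁻¹] = m²·s⁻²·K⁻¹
m²·s⁻¹ ≠ m²·s⁻²·K⁻¹, so they cannot be added.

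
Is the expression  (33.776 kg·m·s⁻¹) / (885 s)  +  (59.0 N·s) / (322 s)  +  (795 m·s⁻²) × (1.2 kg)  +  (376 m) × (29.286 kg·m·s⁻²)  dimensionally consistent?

No

Expand each in SI base units:
  (33.776 kg·m·s⁻¹) / (885 s):  [kg·m·s⁻¹] / [s] = kg·m·s⁻²
  (59.0 N·s) / (322 s):  [kg·m·s⁻¹] / [s] = kg·m·s⁻²
  (795 m·s⁻²) × (1.2 kg):  [m·s⁻²] · [kg] = kg·m·s⁻²
  (376 m) × (29.286 kg·m·s⁻²):  [m] · [kg·m·s⁻²] = kg·m²·s⁻²
The terms do not share a single dimension (kg·m²·s⁻² vs kg·m·s⁻²).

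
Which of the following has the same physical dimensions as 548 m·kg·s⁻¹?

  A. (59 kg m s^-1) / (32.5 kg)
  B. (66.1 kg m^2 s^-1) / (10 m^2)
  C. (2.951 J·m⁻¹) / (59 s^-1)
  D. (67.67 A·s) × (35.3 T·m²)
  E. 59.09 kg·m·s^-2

Reference: kg·m·s⁻¹.
Each option:
  A. [kg·m·s⁻¹] / [kg] = m·s⁻¹
  B. [kg·m²·s⁻¹] / [m²] = kg·s⁻¹
  C. [kg·m·s⁻²] / [s⁻¹] = kg·m·s⁻¹  ← same
  D. [s·A] · [kg·m²·s⁻²·A⁻¹] = kg·m²·s⁻¹
  E. kg·m·s⁻²
Only C. matches kg·m·s⁻¹.

C.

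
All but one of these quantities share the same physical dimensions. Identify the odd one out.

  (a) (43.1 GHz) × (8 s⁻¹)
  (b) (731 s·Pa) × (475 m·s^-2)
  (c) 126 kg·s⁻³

(a)

Dimensions:
  (a) [s⁻¹] · [s⁻¹] = s⁻²
  (b) [kg·m⁻¹·s⁻¹] · [m·s⁻²] = kg·s⁻³
  (c) kg·s⁻³
All reduce to kg·s⁻³ except (a), which is s⁻².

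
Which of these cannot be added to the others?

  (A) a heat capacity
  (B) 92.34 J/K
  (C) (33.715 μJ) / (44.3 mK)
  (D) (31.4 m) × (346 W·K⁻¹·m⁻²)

In SI base units:
  (A) [heat capacity] = kg·m²·s⁻²·K⁻¹
  (B) J·K⁻¹ = N·m·K⁻¹ = kg·m²·s⁻²·K⁻¹
  (C) [kg·m²·s⁻²] / [K] = kg·m²·s⁻²·K⁻¹
  (D) [m] · [kg·s⁻³·K⁻¹] = kg·m·s⁻³·K⁻¹
All reduce to kg·m²·s⁻²·K⁻¹ except (D), which is kg·m·s⁻³·K⁻¹.

(D)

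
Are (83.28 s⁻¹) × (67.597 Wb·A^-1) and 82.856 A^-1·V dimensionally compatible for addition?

Dimensions:
  (83.28 s⁻¹) × (67.597 Wb·A^-1):  [s⁻¹] · [kg·m²·s⁻²·A⁻²] = kg·m²·s⁻³·A⁻²
  82.856 A^-1·V:  V·A⁻¹ = J·C⁻¹·A⁻¹ = kg·m²·s⁻³·A⁻²
Both are kg·m²·s⁻³·A⁻², so they have the same dimensions and can be added.

Yes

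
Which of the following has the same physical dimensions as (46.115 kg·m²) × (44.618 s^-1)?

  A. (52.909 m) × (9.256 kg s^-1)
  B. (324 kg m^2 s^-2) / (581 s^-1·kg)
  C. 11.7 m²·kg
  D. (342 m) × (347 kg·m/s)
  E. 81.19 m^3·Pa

Reference: [kg·m²] · [s⁻¹] = kg·m²·s⁻¹.
Each option:
  A. [m] · [kg·s⁻¹] = kg·m·s⁻¹
  B. [kg·m²·s⁻²] / [kg·s⁻¹] = m²·s⁻¹
  C. kg·m²
  D. [m] · [kg·m·s⁻¹] = kg·m²·s⁻¹  ← same
  E. Pa·m³ = N·m⁻²·m³ = kg·m²·s⁻²
Only D. matches kg·m²·s⁻¹.

D.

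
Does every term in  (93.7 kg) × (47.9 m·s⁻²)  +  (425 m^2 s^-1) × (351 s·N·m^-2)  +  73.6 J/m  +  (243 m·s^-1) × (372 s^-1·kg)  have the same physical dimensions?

Yes

In SI base units:
  (93.7 kg) × (47.9 m·s⁻²):  [kg] · [m·s⁻²] = kg·m·s⁻²
  (425 m^2 s^-1) × (351 s·N·m^-2):  [m²·s⁻¹] · [kg·m⁻¹·s⁻¹] = kg·m·s⁻²
  73.6 J/m:  J·m⁻¹ = N·m·m⁻¹ = kg·m·s⁻²
  (243 m·s^-1) × (372 s^-1·kg):  [m·s⁻¹] · [kg·s⁻¹] = kg·m·s⁻²
Every term reduces to kg·m·s⁻².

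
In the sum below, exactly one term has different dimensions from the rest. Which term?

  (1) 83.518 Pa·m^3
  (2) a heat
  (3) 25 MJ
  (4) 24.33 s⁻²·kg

(4)

In SI base units:
  (1) Pa·m³ = N·m⁻²·m³ = kg·m²·s⁻²
  (2) [heat] = kg·m²·s⁻²
  (3) J = N·m = kg·m²·s⁻²
  (4) kg·s⁻²
All reduce to kg·m²·s⁻² except (4), which is kg·s⁻².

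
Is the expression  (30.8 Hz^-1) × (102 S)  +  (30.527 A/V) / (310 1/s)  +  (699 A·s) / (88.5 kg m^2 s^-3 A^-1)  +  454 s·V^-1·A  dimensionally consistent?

Yes

Expand each in SI base units:
  (30.8 Hz^-1) × (102 S):  [s] · [kg⁻¹·m⁻²·s³·A²] = kg⁻¹·m⁻²·s⁴·A²
  (30.527 A/V) / (310 1/s):  [kg⁻¹·m⁻²·s³·A²] / [s⁻¹] = kg⁻¹·m⁻²·s⁴·A²
  (699 A·s) / (88.5 kg m^2 s^-3 A^-1):  [s·A] / [kg·m²·s⁻³·A⁻¹] = kg⁻¹·m⁻²·s⁴·A²
  454 s·V^-1·A:  A·s·V⁻¹ = A·s·(J·C⁻¹)⁻¹ = kg⁻¹·m⁻²·s⁴·A²
Every term reduces to kg⁻¹·m⁻²·s⁴·A².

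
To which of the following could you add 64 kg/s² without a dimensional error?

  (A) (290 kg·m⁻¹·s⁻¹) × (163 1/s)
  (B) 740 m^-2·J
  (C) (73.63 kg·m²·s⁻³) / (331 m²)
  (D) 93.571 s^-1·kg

Reference: kg·s⁻².
Each option:
  (A) [kg·m⁻¹·s⁻¹] · [s⁻¹] = kg·m⁻¹·s⁻²
  (B) J·m⁻² = N·m·m⁻² = kg·s⁻²  ← same
  (C) [kg·m²·s⁻³] / [m²] = kg·s⁻³
  (D) kg·s⁻¹
Only (B) matches kg·s⁻².

(B)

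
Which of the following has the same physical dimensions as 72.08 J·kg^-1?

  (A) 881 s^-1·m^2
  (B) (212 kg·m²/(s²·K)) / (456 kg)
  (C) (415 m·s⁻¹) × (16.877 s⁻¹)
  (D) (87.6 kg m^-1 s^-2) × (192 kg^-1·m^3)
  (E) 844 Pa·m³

(D)

Reference: J·kg⁻¹ = N·m·kg⁻¹ = m²·s⁻².
Each option:
  (A) m²·s⁻¹
  (B) [kg·m²·s⁻²·K⁻¹] / [kg] = m²·s⁻²·K⁻¹
  (C) [m·s⁻¹] · [s⁻¹] = m·s⁻²
  (D) [kg·m⁻¹·s⁻²] · [kg⁻¹·m³] = m²·s⁻²  ← same
  (E) Pa·m³ = N·m⁻²·m³ = kg·m²·s⁻²
Only (D) matches m²·s⁻².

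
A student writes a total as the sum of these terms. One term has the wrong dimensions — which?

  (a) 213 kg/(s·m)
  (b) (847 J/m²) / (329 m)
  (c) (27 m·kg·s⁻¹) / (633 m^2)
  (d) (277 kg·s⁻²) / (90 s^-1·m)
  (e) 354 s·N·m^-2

(b)

Work out the base dimensions of each:
  (a) kg·m⁻¹·s⁻¹
  (b) [kg·s⁻²] / [m] = kg·m⁻¹·s⁻²
  (c) [kg·m·s⁻¹] / [m²] = kg·m⁻¹·s⁻¹
  (d) [kg·s⁻²] / [m·s⁻¹] = kg·m⁻¹·s⁻¹
  (e) N·s·m⁻² = kg·m·s⁻²·s·m⁻² = kg·m⁻¹·s⁻¹
All reduce to kg·m⁻¹·s⁻¹ except (b), which is kg·m⁻¹·s⁻².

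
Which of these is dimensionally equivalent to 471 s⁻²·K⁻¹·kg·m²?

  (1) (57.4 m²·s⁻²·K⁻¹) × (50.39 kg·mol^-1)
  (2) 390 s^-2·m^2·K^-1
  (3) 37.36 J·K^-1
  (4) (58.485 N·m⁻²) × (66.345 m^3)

Reference: kg·m²·s⁻²·K⁻¹.
Each option:
  (1) [m²·s⁻²·K⁻¹] · [kg·mol⁻¹] = kg·m²·s⁻²·K⁻¹·mol⁻¹
  (2) m²·s⁻²·K⁻¹
  (3) J·K⁻¹ = N·m·K⁻¹ = kg·m²·s⁻²·K⁻¹  ← same
  (4) [kg·m⁻¹·s⁻²] · [m³] = kg·m²·s⁻²
Only (3) matches kg·m²·s⁻²·K⁻¹.

(3)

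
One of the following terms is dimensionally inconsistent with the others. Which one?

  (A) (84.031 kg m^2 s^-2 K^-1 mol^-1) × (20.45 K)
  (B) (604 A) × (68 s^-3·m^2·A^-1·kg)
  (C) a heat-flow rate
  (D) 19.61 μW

(A)

Expand each in SI base units:
  (A) [kg·m²·s⁻²·K⁻¹·mol⁻¹] · [K] = kg·m²·s⁻²·mol⁻¹
  (B) [A] · [kg·m²·s⁻³·A⁻¹] = kg·m²·s⁻³
  (C) [heat-flow rate] = kg·m²·s⁻³
  (D) W = J·s⁻¹ = kg·m²·s⁻³
All reduce to kg·m²·s⁻³ except (A), which is kg·m²·s⁻²·mol⁻¹.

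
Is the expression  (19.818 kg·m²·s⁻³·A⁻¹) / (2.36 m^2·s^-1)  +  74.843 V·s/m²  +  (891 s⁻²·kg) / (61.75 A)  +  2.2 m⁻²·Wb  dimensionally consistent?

Work out the base dimensions of each:
  (19.818 kg·m²·s⁻³·A⁻¹) / (2.36 m^2·s^-1):  [kg·m²·s⁻³·A⁻¹] / [m²·s⁻¹] = kg·s⁻²·A⁻¹
  74.843 V·s/m²:  V·s·m⁻² = J·C⁻¹·s·m⁻² = kg·s⁻²·A⁻¹
  (891 s⁻²·kg) / (61.75 A):  [kg·s⁻²] / [A] = kg·s⁻²·A⁻¹
  2.2 m⁻²·Wb:  Wb·m⁻² = V·s·m⁻² = kg·s⁻²·A⁻¹
Every term reduces to kg·s⁻²·A⁻¹.

Yes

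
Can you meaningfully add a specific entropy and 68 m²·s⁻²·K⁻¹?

Dimensions:
  a specific entropy:  [specific entropy] = m²·s⁻²·K⁻¹
  68 m²·s⁻²·K⁻¹:  m²·s⁻²·K⁻¹
Both are m²·s⁻²·K⁻¹, so they have the same dimensions and can be added.

Yes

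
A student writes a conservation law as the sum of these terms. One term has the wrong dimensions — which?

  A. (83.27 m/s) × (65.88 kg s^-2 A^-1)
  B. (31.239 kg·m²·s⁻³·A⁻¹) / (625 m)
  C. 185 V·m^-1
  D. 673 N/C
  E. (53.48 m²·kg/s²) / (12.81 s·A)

Expand each in SI base units:
  A. [m·s⁻¹] · [kg·s⁻²·A⁻¹] = kg·m·s⁻³·A⁻¹
  B. [kg·m²·s⁻³·A⁻¹] / [m] = kg·m·s⁻³·A⁻¹
  C. V·m⁻¹ = J·C⁻¹·m⁻¹ = kg·m·s⁻³·A⁻¹
  D. N·C⁻¹ = kg·m·s⁻²·(s·A)⁻¹ = kg·m·s⁻³·A⁻¹
  E. [kg·m²·s⁻²] / [s·A] = kg·m²·s⁻³·A⁻¹
All reduce to kg·m·s⁻³·A⁻¹ except E., which is kg·m²·s⁻³·A⁻¹.

E.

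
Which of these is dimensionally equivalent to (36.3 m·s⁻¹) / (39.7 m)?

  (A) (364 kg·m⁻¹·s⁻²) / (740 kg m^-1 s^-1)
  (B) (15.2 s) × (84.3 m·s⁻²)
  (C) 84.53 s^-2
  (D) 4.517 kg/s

Reference: [m·s⁻¹] / [m] = s⁻¹.
Each option:
  (A) [kg·m⁻¹·s⁻²] / [kg·m⁻¹·s⁻¹] = s⁻¹  ← same
  (B) [s] · [m·s⁻²] = m·s⁻¹
  (C) s⁻²
  (D) kg·s⁻¹
Only (A) matches s⁻¹.

(A)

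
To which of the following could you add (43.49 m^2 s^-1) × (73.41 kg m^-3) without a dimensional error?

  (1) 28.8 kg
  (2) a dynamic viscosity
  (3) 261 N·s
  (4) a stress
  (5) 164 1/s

Reference: [m²·s⁻¹] · [kg·m⁻³] = kg·m⁻¹·s⁻¹.
Each option:
  (1) kg
  (2) [dynamic viscosity] = kg·m⁻¹·s⁻¹  ← same
  (3) N·s = kg·m·s⁻²·s = kg·m·s⁻¹
  (4) [stress] = kg·m⁻¹·s⁻²
  (5) s⁻¹
Only (2) matches kg·m⁻¹·s⁻¹.

(2)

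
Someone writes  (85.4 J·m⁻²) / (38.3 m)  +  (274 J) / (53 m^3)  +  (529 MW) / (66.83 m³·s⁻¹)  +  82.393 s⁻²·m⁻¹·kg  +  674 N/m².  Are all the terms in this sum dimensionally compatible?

Yes

Work out the base dimensions of each:
  (85.4 J·m⁻²) / (38.3 m):  [kg·s⁻²] / [m] = kg·m⁻¹·s⁻²
  (274 J) / (53 m^3):  [kg·m²·s⁻²] / [m³] = kg·m⁻¹·s⁻²
  (529 MW) / (66.83 m³·s⁻¹):  [kg·m²·s⁻³] / [m³·s⁻¹] = kg·m⁻¹·s⁻²
  82.393 s⁻²·m⁻¹·kg:  kg·m⁻¹·s⁻²
  674 N/m²:  N·m⁻² = kg·m·s⁻²·m⁻² = kg·m⁻¹·s⁻²
Every term reduces to kg·m⁻¹·s⁻².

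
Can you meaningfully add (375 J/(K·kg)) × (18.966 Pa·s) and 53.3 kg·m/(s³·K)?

Reduce each to base SI dimensions:
  (375 J/(K·kg)) × (18.966 Pa·s):  [m²·s⁻²·K⁻¹] · [kg·m⁻¹·s⁻¹] = kg·m·s⁻³·K⁻¹
  53.3 kg·m/(s³·K):  kg·m·s⁻³·K⁻¹
Both are kg·m·s⁻³·K⁻¹, so they have the same dimensions and can be added.

Yes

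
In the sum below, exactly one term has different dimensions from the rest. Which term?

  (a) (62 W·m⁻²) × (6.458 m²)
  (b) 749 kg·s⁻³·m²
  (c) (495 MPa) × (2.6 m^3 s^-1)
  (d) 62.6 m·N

(d)

Expand each in SI base units:
  (a) [kg·s⁻³] · [m²] = kg·m²·s⁻³
  (b) kg·m²·s⁻³
  (c) [kg·m⁻¹·s⁻²] · [m³·s⁻¹] = kg·m²·s⁻³
  (d) N·m = kg·m·s⁻²·m = kg·m²·s⁻²
All reduce to kg·m²·s⁻³ except (d), which is kg·m²·s⁻².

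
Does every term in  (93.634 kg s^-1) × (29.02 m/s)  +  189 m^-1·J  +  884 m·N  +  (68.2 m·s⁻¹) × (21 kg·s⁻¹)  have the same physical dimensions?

Expand each in SI base units:
  (93.634 kg s^-1) × (29.02 m/s):  [kg·s⁻¹] · [m·s⁻¹] = kg·m·s⁻²
  189 m^-1·J:  J·m⁻¹ = N·m·m⁻¹ = kg·m·s⁻²
  884 m·N:  N·m = kg·m·s⁻²·m = kg·m²·s⁻²
  (68.2 m·s⁻¹) × (21 kg·s⁻¹):  [m·s⁻¹] · [kg·s⁻¹] = kg·m·s⁻²
The terms do not share a single dimension (kg·m²·s⁻² vs kg·m·s⁻²).

No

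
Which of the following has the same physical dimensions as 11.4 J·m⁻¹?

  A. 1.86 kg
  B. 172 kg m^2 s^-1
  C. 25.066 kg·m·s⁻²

C.

Reference: J·m⁻¹ = N·m·m⁻¹ = kg·m·s⁻².
Each option:
  A. kg
  B. kg·m²·s⁻¹
  C. kg·m·s⁻²  ← same
Only C. matches kg·m·s⁻².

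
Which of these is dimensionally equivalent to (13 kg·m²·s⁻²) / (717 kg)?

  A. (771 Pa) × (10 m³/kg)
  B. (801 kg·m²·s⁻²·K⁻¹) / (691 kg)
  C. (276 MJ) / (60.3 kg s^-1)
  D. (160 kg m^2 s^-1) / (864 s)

A.

Reference: [kg·m²·s⁻²] / [kg] = m²·s⁻².
Each option:
  A. [kg·m⁻¹·s⁻²] · [kg⁻¹·m³] = m²·s⁻²  ← same
  B. [kg·m²·s⁻²·K⁻¹] / [kg] = m²·s⁻²·K⁻¹
  C. [kg·m²·s⁻²] / [kg·s⁻¹] = m²·s⁻¹
  D. [kg·m²·s⁻¹] / [s] = kg·m²·s⁻²
Only A. matches m²·s⁻².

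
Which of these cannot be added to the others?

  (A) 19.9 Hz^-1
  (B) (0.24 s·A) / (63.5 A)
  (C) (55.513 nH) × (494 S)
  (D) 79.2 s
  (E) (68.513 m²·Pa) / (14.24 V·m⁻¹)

(E)

Expand each in SI base units:
  (A) Hz⁻¹ = (s⁻¹)⁻¹ = s
  (B) [s·A] / [A] = s
  (C) [kg·m²·s⁻²·A⁻²] · [kg⁻¹·m⁻²·s³·A²] = s
  (D) s
  (E) [kg·m·s⁻²] / [kg·m·s⁻³·A⁻¹] = s·A
All reduce to s except (E), which is s·A.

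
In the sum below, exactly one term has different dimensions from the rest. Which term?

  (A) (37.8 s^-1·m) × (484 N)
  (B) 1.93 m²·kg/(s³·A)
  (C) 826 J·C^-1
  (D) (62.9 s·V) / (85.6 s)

Dimensions:
  (A) [m·s⁻¹] · [kg·m·s⁻²] = kg·m²·s⁻³
  (B) kg·m²·s⁻³·A⁻¹
  (C) J·C⁻¹ = N·m·(s·A)⁻¹ = kg·m²·s⁻³·A⁻¹
  (D) [kg·m²·s⁻²·A⁻¹] / [s] = kg·m²·s⁻³·A⁻¹
All reduce to kg·m²·s⁻³·A⁻¹ except (A), which is kg·m²·s⁻³.

(A)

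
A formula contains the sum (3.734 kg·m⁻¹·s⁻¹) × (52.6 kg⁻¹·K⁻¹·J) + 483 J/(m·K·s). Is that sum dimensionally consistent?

Dimensions:
  (3.734 kg·m⁻¹·s⁻¹) × (52.6 kg⁻¹·K⁻¹·J):  [kg·m⁻¹·s⁻¹] · [m²·s⁻²·K⁻¹] = kg·m·s⁻³·K⁻¹
  483 J/(m·K·s):  J·s⁻¹·m⁻¹·K⁻¹ = N·m·s⁻¹·m⁻¹·K⁻¹ = kg·m·s⁻³·K⁻¹
Both are kg·m·s⁻³·K⁻¹, so they have the same dimensions and can be added.

Yes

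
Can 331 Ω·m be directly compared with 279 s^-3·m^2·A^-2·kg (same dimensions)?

No

Work out the base dimensions of each:
  331 Ω·m:  Ω·m = V·A⁻¹·m = kg·m³·s⁻³·A⁻²
  279 s^-3·m^2·A^-2·kg:  kg·m²·s⁻³·A⁻²
kg·m³·s⁻³·A⁻² ≠ kg·m²·s⁻³·A⁻², so they cannot be added.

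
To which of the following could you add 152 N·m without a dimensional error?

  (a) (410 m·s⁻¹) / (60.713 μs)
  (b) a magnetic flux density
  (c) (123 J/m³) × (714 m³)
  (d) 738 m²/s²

Reference: N·m = kg·m·s⁻²·m = kg·m²·s⁻².
Each option:
  (a) [m·s⁻¹] / [s] = m·s⁻²
  (b) [magnetic flux density] = kg·s⁻²·A⁻¹
  (c) [kg·m⁻¹·s⁻²] · [m³] = kg·m²·s⁻²  ← same
  (d) m²·s⁻²
Only (c) matches kg·m²·s⁻².

(c)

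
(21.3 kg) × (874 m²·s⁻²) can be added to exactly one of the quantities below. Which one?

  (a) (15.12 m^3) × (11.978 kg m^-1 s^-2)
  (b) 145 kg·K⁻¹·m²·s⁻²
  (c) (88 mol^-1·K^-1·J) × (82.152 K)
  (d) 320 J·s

(a)

Reference: [kg] · [m²·s⁻²] = kg·m²·s⁻².
Each option:
  (a) [m³] · [kg·m⁻¹·s⁻²] = kg·m²·s⁻²  ← same
  (b) kg·m²·s⁻²·K⁻¹
  (c) [kg·m²·s⁻²·K⁻¹·mol⁻¹] · [K] = kg·m²·s⁻²·mol⁻¹
  (d) J·s = N·m·s = kg·m²·s⁻¹
Only (a) matches kg·m²·s⁻².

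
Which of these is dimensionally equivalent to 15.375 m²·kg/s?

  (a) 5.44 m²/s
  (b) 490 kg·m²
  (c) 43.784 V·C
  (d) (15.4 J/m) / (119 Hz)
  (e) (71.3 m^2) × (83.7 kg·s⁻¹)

(e)

Reference: kg·m²·s⁻¹.
Each option:
  (a) m²·s⁻¹
  (b) kg·m²
  (c) C·V = s·A·J·C⁻¹ = kg·m²·s⁻²
  (d) [kg·m·s⁻²] / [s⁻¹] = kg·m·s⁻¹
  (e) [m²] · [kg·s⁻¹] = kg·m²·s⁻¹  ← same
Only (e) matches kg·m²·s⁻¹.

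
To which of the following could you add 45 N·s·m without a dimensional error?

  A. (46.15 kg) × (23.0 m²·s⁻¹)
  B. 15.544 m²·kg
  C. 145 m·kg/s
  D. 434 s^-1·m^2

A.

Reference: N·m·s = kg·m·s⁻²·m·s = kg·m²·s⁻¹.
Each option:
  A. [kg] · [m²·s⁻¹] = kg·m²·s⁻¹  ← same
  B. kg·m²
  C. kg·m·s⁻¹
  D. m²·s⁻¹
Only A. matches kg·m²·s⁻¹.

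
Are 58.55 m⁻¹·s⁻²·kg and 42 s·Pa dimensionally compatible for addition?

No

Work out the base dimensions of each:
  58.55 m⁻¹·s⁻²·kg:  kg·m⁻¹·s⁻²
  42 s·Pa:  Pa·s = N·m⁻²·s = kg·m⁻¹·s⁻¹
kg·m⁻¹·s⁻² ≠ kg·m⁻¹·s⁻¹, so they cannot be added.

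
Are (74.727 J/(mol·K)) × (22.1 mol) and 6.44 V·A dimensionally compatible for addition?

No

Work out the base dimensions of each:
  (74.727 J/(mol·K)) × (22.1 mol):  [kg·m²·s⁻²·K⁻¹·mol⁻¹] · [mol] = kg·m²·s⁻²·K⁻¹
  6.44 V·A:  V·A = J·C⁻¹·A = kg·m²·s⁻³
kg·m²·s⁻²·K⁻¹ ≠ kg·m²·s⁻³, so they cannot be added.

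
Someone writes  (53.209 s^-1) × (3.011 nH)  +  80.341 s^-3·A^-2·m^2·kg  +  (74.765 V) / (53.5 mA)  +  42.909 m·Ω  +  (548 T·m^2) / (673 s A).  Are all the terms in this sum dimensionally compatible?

No

Expand each in SI base units:
  (53.209 s^-1) × (3.011 nH):  [s⁻¹] · [kg·m²·s⁻²·A⁻²] = kg·m²·s⁻³·A⁻²
  80.341 s^-3·A^-2·m^2·kg:  kg·m²·s⁻³·A⁻²
  (74.765 V) / (53.5 mA):  [kg·m²·s⁻³·A⁻¹] / [A] = kg·m²·s⁻³·A⁻²
  42.909 m·Ω:  Ω·m = V·A⁻¹·m = kg·m³·s⁻³·A⁻²
  (548 T·m^2) / (673 s A):  [kg·m²·s⁻²·A⁻¹] / [s·A] = kg·m²·s⁻³·A⁻²
The terms do not share a single dimension (kg·m²·s⁻³·A⁻² vs kg·m³·s⁻³·A⁻²).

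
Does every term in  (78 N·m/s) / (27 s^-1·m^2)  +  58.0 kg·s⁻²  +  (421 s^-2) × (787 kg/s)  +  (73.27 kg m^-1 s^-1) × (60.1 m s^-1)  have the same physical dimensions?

Reduce each to base SI dimensions:
  (78 N·m/s) / (27 s^-1·m^2):  [kg·m²·s⁻³] / [m²·s⁻¹] = kg·s⁻²
  58.0 kg·s⁻²:  kg·s⁻²
  (421 s^-2) × (787 kg/s):  [s⁻²] · [kg·s⁻¹] = kg·s⁻³
  (73.27 kg m^-1 s^-1) × (60.1 m s^-1):  [kg·m⁻¹·s⁻¹] · [m·s⁻¹] = kg·s⁻²
The terms do not share a single dimension (kg·s⁻² vs kg·s⁻³).

No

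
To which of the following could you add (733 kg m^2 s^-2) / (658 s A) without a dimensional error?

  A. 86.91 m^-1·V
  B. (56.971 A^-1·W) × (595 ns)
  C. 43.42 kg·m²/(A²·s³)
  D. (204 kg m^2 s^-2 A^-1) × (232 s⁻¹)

Reference: [kg·m²·s⁻²] / [s·A] = kg·m²·s⁻³·A⁻¹.
Each option:
  A. V·m⁻¹ = J·C⁻¹·m⁻¹ = kg·m·s⁻³·A⁻¹
  B. [kg·m²·s⁻³·A⁻¹] · [s] = kg·m²·s⁻²·A⁻¹
  C. kg·m²·s⁻³·A⁻²
  D. [kg·m²·s⁻²·A⁻¹] · [s⁻¹] = kg·m²·s⁻³·A⁻¹  ← same
Only D. matches kg·m²·s⁻³·A⁻¹.

D.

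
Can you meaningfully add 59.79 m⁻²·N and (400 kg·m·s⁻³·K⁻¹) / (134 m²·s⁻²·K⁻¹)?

Work out the base dimensions of each:
  59.79 m⁻²·N:  N·m⁻² = kg·m·s⁻²·m⁻² = kg·m⁻¹·s⁻²
  (400 kg·m·s⁻³·K⁻¹) / (134 m²·s⁻²·K⁻¹):  [kg·m·s⁻³·K⁻¹] / [m²·s⁻²·K⁻¹] = kg·m⁻¹·s⁻¹
kg·m⁻¹·s⁻² ≠ kg·m⁻¹·s⁻¹, so they cannot be added.

No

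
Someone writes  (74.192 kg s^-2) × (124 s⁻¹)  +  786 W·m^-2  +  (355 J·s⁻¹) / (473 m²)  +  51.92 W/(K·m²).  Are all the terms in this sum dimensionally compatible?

No

Dimensions:
  (74.192 kg s^-2) × (124 s⁻¹):  [kg·s⁻²] · [s⁻¹] = kg·s⁻³
  786 W·m^-2:  W·m⁻² = J·s⁻¹·m⁻² = kg·s⁻³
  (355 J·s⁻¹) / (473 m²):  [kg·m²·s⁻³] / [m²] = kg·s⁻³
  51.92 W/(K·m²):  W·m⁻²·K⁻¹ = J·s⁻¹·m⁻²·K⁻¹ = kg·s⁻³·K⁻¹
The terms do not share a single dimension (kg·s⁻³ vs kg·s⁻³·K⁻¹).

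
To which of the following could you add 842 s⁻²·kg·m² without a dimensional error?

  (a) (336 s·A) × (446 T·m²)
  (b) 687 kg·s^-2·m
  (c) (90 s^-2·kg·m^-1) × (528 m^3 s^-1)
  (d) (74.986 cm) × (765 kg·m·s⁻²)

Reference: kg·m²·s⁻².
Each option:
  (a) [s·A] · [kg·m²·s⁻²·A⁻¹] = kg·m²·s⁻¹
  (b) kg·m·s⁻²
  (c) [kg·m⁻¹·s⁻²] · [m³·s⁻¹] = kg·m²·s⁻³
  (d) [m] · [kg·m·s⁻²] = kg·m²·s⁻²  ← same
Only (d) matches kg·m²·s⁻².

(d)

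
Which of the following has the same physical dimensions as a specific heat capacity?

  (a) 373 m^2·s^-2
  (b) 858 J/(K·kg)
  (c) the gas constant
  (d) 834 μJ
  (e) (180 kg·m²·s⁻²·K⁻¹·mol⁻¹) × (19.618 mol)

Reference: [specific heat capacity] = m²·s⁻²·K⁻¹.
Each option:
  (a) m²·s⁻²
  (b) J·kg⁻¹·K⁻¹ = N·m·kg⁻¹·K⁻¹ = m²·s⁻²·K⁻¹  ← same
  (c) [gas constant] = kg·m²·s⁻²·K⁻¹·mol⁻¹
  (d) J = N·m = kg·m²·s⁻²
  (e) [kg·m²·s⁻²·K⁻¹·mol⁻¹] · [mol] = kg·m²·s⁻²·K⁻¹
Only (b) matches m²·s⁻²·K⁻¹.

(b)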